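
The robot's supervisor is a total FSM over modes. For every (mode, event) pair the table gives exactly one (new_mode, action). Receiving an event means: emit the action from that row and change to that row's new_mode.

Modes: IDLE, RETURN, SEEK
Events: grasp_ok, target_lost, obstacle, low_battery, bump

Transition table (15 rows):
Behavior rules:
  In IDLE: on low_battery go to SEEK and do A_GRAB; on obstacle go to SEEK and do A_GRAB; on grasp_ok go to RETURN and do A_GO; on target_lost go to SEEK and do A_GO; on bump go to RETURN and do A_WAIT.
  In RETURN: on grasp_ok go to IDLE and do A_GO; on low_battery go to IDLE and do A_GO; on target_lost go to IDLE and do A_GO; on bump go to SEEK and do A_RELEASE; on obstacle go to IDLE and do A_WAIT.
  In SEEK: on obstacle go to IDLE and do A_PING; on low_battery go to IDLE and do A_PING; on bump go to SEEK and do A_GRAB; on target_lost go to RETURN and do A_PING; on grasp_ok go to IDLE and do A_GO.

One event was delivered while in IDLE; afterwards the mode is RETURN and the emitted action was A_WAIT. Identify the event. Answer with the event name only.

bump

try grasp_ok: (IDLE, grasp_ok) → (RETURN, A_GO)
try target_lost: (IDLE, target_lost) → (SEEK, A_GO)
try obstacle: (IDLE, obstacle) → (SEEK, A_GRAB)
try low_battery: (IDLE, low_battery) → (SEEK, A_GRAB)
try bump: (IDLE, bump) → (RETURN, A_WAIT)  ← matches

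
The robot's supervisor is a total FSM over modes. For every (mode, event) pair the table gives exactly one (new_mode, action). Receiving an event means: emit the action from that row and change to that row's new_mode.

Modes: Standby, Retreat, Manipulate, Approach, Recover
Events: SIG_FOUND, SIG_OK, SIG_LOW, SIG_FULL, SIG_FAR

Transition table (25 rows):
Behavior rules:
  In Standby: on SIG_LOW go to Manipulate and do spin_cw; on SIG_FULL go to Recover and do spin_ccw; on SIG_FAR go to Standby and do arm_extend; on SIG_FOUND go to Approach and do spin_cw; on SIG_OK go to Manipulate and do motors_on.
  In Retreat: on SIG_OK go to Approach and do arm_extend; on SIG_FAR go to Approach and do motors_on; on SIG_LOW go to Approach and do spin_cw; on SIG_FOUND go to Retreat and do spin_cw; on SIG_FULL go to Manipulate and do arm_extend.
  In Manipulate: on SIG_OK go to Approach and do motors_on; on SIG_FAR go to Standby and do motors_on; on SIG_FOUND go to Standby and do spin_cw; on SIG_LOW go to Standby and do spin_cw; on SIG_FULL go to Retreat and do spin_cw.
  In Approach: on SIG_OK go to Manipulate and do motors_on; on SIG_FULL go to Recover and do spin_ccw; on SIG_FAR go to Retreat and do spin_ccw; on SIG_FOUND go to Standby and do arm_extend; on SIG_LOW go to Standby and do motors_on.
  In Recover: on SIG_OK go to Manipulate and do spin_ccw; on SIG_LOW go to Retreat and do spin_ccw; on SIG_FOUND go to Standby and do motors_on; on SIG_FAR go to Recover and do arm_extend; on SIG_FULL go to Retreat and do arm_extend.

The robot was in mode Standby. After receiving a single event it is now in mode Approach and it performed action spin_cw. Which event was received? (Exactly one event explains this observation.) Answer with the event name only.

SIG_FOUND

try SIG_FOUND: (Standby, SIG_FOUND) → (Approach, spin_cw)  ← matches
try SIG_OK: (Standby, SIG_OK) → (Manipulate, motors_on)
try SIG_LOW: (Standby, SIG_LOW) → (Manipulate, spin_cw)
try SIG_FULL: (Standby, SIG_FULL) → (Recover, spin_ccw)
try SIG_FAR: (Standby, SIG_FAR) → (Standby, arm_extend)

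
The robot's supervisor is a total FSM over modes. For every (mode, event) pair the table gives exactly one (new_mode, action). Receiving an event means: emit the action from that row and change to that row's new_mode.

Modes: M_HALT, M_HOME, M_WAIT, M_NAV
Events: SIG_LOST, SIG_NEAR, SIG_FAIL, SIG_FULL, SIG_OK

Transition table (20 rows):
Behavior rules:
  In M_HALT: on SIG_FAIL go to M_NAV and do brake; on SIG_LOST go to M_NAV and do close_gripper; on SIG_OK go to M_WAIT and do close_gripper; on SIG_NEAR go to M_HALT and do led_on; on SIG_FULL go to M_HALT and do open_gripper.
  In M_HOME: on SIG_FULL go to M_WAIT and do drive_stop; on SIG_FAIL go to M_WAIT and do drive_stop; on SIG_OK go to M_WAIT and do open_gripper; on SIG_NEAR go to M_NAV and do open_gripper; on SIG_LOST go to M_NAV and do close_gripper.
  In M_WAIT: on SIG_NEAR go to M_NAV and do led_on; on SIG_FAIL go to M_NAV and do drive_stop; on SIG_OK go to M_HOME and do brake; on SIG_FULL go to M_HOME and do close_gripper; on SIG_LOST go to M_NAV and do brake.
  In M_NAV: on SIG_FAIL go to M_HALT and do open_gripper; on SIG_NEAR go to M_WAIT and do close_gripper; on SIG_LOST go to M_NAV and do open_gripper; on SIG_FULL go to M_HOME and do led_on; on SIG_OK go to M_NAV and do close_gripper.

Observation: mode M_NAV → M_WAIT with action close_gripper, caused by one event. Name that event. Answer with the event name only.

try SIG_LOST: (M_NAV, SIG_LOST) → (M_NAV, open_gripper)
try SIG_NEAR: (M_NAV, SIG_NEAR) → (M_WAIT, close_gripper)  ← matches
try SIG_FAIL: (M_NAV, SIG_FAIL) → (M_HALT, open_gripper)
try SIG_FULL: (M_NAV, SIG_FULL) → (M_HOME, led_on)
try SIG_OK: (M_NAV, SIG_OK) → (M_NAV, close_gripper)

SIG_NEAR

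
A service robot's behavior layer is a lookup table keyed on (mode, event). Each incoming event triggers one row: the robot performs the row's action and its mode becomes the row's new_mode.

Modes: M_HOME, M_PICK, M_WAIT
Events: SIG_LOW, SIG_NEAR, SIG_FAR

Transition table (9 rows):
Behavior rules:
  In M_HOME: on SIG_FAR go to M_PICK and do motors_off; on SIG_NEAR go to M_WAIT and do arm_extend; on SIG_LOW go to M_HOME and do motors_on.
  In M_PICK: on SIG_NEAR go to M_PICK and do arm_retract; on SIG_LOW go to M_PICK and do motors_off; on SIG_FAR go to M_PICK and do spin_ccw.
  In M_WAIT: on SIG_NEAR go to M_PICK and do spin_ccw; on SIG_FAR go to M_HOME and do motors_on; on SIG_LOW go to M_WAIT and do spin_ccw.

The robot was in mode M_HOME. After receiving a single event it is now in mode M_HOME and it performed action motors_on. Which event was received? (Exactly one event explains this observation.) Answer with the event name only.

SIG_LOW

try SIG_LOW: (M_HOME, SIG_LOW) → (M_HOME, motors_on)  ← matches
try SIG_NEAR: (M_HOME, SIG_NEAR) → (M_WAIT, arm_extend)
try SIG_FAR: (M_HOME, SIG_FAR) → (M_PICK, motors_off)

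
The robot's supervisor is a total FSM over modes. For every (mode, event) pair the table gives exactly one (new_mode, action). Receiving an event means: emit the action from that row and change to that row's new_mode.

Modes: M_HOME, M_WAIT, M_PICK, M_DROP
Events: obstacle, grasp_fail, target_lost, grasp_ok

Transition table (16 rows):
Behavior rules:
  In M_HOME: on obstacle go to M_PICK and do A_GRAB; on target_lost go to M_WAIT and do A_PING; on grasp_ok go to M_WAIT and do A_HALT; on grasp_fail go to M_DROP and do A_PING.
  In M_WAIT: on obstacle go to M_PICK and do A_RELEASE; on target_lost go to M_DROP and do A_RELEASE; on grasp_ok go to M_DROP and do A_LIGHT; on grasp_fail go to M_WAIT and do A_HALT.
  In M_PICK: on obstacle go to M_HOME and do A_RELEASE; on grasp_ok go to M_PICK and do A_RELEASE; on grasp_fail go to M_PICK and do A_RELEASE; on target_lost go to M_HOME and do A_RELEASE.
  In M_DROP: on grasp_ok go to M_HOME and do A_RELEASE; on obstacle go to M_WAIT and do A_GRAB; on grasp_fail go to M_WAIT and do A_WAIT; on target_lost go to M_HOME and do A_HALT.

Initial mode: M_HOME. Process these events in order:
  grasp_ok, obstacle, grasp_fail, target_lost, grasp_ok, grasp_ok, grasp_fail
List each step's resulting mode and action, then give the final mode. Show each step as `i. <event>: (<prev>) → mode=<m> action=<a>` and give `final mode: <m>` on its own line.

final mode: M_WAIT

1. grasp_ok: (M_HOME) → mode=M_WAIT action=A_HALT
2. obstacle: (M_WAIT) → mode=M_PICK action=A_RELEASE
3. grasp_fail: (M_PICK) → mode=M_PICK action=A_RELEASE
4. target_lost: (M_PICK) → mode=M_HOME action=A_RELEASE
5. grasp_ok: (M_HOME) → mode=M_WAIT action=A_HALT
6. grasp_ok: (M_WAIT) → mode=M_DROP action=A_LIGHT
7. grasp_fail: (M_DROP) → mode=M_WAIT action=A_WAIT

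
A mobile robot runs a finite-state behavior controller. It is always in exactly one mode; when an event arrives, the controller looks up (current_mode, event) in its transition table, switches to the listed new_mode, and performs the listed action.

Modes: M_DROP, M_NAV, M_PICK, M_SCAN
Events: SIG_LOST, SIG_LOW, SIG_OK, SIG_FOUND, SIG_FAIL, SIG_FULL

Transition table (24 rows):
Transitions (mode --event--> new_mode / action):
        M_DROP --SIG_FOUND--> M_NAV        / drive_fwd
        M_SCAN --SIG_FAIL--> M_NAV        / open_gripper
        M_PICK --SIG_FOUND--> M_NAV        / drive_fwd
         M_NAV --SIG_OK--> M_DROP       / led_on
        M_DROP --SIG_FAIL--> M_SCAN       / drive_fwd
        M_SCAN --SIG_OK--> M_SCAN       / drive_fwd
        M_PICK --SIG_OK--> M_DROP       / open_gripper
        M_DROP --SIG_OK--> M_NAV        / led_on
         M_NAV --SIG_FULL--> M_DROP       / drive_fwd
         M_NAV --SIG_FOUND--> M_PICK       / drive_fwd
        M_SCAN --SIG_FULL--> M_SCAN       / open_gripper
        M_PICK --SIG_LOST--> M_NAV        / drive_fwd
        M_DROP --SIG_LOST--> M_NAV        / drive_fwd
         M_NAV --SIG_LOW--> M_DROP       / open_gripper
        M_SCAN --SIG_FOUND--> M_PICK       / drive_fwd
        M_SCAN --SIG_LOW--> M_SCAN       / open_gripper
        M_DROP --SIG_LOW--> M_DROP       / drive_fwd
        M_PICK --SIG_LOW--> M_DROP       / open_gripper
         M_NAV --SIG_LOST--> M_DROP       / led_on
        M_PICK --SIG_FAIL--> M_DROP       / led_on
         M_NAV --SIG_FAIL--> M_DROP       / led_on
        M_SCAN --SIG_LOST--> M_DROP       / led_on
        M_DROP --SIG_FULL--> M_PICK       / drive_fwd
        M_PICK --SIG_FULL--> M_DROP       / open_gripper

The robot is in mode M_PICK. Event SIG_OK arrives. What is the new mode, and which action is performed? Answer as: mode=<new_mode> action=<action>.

mode=M_DROP action=open_gripper

current mode = M_PICK; filter table to that mode:
  (M_PICK, SIG_FOUND) → (M_NAV, drive_fwd)
  (M_PICK, SIG_OK) → (M_DROP, open_gripper)  ← event matches
  (M_PICK, SIG_LOST) → (M_NAV, drive_fwd)
  (M_PICK, SIG_LOW) → (M_DROP, open_gripper)
  (M_PICK, SIG_FAIL) → (M_DROP, led_on)
  (M_PICK, SIG_FULL) → (M_DROP, open_gripper)
event = SIG_OK selects (M_DROP, open_gripper)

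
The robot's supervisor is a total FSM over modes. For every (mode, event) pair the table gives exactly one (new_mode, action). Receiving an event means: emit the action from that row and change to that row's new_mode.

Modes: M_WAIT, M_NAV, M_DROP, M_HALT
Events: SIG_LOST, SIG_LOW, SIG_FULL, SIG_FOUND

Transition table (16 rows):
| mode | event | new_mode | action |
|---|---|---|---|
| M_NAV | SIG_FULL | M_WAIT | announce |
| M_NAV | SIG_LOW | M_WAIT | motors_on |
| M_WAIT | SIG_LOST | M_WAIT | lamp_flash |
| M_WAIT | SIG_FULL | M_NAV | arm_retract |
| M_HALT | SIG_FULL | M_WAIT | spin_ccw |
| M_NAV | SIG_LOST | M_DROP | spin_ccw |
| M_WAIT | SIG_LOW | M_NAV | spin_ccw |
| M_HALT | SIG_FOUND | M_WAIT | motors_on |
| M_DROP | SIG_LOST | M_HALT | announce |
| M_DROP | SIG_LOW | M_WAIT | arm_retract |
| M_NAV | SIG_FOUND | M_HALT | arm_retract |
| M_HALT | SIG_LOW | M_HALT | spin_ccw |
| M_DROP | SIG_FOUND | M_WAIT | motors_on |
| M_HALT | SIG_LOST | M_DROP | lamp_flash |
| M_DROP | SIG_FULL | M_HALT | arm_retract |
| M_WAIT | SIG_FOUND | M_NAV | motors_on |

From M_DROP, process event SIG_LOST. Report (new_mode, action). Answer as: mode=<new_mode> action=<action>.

current mode = M_DROP; filter table to that mode:
  (M_DROP, SIG_LOST) → (M_HALT, announce)  ← event matches
  (M_DROP, SIG_LOW) → (M_WAIT, arm_retract)
  (M_DROP, SIG_FOUND) → (M_WAIT, motors_on)
  (M_DROP, SIG_FULL) → (M_HALT, arm_retract)
event = SIG_LOST selects (M_HALT, announce)

mode=M_HALT action=announce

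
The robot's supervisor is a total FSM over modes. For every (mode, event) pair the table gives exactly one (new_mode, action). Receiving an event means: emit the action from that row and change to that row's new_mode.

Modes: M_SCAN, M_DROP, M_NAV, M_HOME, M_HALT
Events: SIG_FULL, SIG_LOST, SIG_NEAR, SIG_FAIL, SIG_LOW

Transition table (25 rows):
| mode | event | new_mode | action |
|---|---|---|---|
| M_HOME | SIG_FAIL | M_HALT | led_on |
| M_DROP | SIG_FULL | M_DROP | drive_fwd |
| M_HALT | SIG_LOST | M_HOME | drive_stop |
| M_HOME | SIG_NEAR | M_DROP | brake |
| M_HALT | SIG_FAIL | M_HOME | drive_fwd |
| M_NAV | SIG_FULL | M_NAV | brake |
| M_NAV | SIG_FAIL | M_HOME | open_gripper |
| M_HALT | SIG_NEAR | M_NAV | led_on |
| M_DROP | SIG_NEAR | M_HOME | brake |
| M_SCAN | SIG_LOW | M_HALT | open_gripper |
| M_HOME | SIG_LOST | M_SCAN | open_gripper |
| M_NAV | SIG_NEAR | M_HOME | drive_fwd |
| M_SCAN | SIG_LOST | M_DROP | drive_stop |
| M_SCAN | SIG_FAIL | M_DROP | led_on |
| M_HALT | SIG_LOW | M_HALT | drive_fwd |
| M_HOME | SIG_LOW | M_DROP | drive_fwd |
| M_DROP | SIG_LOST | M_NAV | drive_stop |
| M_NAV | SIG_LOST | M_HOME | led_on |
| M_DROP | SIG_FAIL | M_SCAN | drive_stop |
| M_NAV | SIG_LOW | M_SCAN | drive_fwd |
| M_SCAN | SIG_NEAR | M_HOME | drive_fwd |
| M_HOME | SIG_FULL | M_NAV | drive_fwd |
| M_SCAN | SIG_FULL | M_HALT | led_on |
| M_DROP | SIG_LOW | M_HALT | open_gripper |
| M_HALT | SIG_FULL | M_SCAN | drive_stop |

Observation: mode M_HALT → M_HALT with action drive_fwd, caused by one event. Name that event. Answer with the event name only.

SIG_LOW

try SIG_FULL: (M_HALT, SIG_FULL) → (M_SCAN, drive_stop)
try SIG_LOST: (M_HALT, SIG_LOST) → (M_HOME, drive_stop)
try SIG_NEAR: (M_HALT, SIG_NEAR) → (M_NAV, led_on)
try SIG_FAIL: (M_HALT, SIG_FAIL) → (M_HOME, drive_fwd)
try SIG_LOW: (M_HALT, SIG_LOW) → (M_HALT, drive_fwd)  ← matches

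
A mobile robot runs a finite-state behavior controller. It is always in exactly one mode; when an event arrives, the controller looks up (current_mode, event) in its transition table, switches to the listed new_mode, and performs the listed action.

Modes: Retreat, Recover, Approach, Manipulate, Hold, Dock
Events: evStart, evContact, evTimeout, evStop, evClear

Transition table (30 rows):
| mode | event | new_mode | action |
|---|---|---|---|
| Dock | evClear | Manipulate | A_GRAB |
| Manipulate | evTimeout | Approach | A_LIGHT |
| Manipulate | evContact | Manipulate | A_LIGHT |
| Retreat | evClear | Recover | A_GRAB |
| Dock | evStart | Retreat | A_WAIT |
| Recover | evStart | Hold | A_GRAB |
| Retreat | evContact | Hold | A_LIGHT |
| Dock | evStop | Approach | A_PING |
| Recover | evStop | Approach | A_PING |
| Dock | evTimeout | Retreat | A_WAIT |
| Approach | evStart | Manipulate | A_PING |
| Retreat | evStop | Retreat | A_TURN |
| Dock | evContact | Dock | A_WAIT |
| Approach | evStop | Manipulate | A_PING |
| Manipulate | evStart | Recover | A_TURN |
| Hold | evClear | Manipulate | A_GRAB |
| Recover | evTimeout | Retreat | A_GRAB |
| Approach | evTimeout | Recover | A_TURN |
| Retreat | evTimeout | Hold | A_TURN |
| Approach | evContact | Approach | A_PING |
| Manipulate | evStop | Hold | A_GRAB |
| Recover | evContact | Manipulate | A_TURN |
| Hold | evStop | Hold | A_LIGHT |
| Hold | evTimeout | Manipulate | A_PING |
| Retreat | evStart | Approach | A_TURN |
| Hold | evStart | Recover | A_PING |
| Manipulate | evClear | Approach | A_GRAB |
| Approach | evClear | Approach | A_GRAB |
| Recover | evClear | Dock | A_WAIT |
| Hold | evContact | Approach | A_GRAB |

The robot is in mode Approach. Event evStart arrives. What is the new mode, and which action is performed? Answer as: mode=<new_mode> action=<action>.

mode=Manipulate action=A_PING

current mode = Approach; filter table to that mode:
  (Approach, evStart) → (Manipulate, A_PING)  ← event matches
  (Approach, evStop) → (Manipulate, A_PING)
  (Approach, evTimeout) → (Recover, A_TURN)
  (Approach, evContact) → (Approach, A_PING)
  (Approach, evClear) → (Approach, A_GRAB)
event = evStart selects (Manipulate, A_PING)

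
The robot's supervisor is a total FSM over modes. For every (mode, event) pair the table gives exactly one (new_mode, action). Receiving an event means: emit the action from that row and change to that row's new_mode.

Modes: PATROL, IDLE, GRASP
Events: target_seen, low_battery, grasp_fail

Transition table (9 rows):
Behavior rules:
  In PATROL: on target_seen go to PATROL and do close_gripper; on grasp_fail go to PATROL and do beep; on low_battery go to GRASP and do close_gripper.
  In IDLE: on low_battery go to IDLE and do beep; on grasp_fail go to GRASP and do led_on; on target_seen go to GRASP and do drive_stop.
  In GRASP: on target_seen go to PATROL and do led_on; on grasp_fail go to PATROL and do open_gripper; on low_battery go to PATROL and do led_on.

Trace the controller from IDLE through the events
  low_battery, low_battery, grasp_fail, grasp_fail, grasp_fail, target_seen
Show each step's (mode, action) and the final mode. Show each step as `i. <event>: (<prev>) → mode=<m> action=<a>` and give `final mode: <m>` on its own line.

1. low_battery: (IDLE) → mode=IDLE action=beep
2. low_battery: (IDLE) → mode=IDLE action=beep
3. grasp_fail: (IDLE) → mode=GRASP action=led_on
4. grasp_fail: (GRASP) → mode=PATROL action=open_gripper
5. grasp_fail: (PATROL) → mode=PATROL action=beep
6. target_seen: (PATROL) → mode=PATROL action=close_gripper

final mode: PATROL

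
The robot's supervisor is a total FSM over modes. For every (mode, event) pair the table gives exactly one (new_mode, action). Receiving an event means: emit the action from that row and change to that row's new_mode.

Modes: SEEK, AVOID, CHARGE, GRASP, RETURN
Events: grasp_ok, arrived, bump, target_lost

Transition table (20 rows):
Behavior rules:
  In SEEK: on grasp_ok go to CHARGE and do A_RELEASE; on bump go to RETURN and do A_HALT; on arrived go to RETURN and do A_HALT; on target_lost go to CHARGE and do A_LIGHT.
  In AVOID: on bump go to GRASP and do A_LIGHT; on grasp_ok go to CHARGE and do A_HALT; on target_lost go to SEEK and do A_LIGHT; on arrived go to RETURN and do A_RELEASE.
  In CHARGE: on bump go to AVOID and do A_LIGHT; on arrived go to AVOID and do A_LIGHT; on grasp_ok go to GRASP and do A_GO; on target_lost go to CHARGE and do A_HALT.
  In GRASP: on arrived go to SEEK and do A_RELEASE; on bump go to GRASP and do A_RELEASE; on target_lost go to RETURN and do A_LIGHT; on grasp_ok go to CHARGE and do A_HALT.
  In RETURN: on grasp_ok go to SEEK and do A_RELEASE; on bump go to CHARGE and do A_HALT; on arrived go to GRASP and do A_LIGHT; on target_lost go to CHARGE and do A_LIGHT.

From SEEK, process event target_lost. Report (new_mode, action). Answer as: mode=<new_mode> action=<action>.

mode=CHARGE action=A_LIGHT

current mode = SEEK; filter table to that mode:
  (SEEK, grasp_ok) → (CHARGE, A_RELEASE)
  (SEEK, bump) → (RETURN, A_HALT)
  (SEEK, arrived) → (RETURN, A_HALT)
  (SEEK, target_lost) → (CHARGE, A_LIGHT)  ← event matches
event = target_lost selects (CHARGE, A_LIGHT)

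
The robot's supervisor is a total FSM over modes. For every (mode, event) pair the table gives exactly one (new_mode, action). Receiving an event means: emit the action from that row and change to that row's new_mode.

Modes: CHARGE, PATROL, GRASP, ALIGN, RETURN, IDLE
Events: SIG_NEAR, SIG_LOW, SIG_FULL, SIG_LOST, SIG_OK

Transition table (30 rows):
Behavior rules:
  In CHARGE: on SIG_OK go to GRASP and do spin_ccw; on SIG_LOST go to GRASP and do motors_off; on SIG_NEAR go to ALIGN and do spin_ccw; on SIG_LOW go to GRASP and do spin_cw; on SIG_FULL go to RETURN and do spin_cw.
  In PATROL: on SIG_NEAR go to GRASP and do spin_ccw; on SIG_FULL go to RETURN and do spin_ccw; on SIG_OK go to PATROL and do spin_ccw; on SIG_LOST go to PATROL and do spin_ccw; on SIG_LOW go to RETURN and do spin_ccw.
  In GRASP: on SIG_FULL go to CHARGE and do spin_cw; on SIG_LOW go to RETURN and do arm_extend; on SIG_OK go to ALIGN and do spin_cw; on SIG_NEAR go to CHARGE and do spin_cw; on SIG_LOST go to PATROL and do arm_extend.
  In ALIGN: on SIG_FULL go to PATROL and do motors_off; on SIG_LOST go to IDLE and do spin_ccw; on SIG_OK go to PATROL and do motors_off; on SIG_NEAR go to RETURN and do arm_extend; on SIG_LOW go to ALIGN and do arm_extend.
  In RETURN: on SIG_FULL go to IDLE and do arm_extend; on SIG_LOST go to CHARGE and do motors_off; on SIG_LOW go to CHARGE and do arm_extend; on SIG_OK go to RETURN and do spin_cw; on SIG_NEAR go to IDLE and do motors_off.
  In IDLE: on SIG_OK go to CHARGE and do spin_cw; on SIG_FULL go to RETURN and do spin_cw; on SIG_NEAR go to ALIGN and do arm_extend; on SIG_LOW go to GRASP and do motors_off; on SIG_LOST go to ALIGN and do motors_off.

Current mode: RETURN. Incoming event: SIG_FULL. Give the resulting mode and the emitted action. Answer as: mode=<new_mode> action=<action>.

current mode = RETURN; filter table to that mode:
  (RETURN, SIG_FULL) → (IDLE, arm_extend)  ← event matches
  (RETURN, SIG_LOST) → (CHARGE, motors_off)
  (RETURN, SIG_LOW) → (CHARGE, arm_extend)
  (RETURN, SIG_OK) → (RETURN, spin_cw)
  (RETURN, SIG_NEAR) → (IDLE, motors_off)
event = SIG_FULL selects (IDLE, arm_extend)

mode=IDLE action=arm_extend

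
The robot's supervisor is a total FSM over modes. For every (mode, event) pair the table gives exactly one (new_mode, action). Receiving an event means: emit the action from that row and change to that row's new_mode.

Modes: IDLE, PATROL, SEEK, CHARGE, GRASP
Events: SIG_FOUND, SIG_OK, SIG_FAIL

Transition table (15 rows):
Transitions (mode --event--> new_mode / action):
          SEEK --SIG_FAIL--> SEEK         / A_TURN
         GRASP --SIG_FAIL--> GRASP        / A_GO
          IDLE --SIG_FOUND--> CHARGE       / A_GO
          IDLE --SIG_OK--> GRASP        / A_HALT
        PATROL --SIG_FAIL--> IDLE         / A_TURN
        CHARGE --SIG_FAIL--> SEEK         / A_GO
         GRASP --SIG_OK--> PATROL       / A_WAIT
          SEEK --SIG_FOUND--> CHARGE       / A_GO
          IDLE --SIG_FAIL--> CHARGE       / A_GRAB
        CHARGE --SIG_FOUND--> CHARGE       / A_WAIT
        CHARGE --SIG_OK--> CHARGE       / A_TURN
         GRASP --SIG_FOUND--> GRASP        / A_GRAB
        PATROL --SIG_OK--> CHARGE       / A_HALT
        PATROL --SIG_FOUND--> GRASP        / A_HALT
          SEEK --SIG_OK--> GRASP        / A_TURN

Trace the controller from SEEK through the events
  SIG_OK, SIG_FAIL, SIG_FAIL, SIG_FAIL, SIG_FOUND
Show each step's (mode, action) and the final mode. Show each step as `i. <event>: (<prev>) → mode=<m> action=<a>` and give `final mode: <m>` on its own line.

final mode: GRASP

1. SIG_OK: (SEEK) → mode=GRASP action=A_TURN
2. SIG_FAIL: (GRASP) → mode=GRASP action=A_GO
3. SIG_FAIL: (GRASP) → mode=GRASP action=A_GO
4. SIG_FAIL: (GRASP) → mode=GRASP action=A_GO
5. SIG_FOUND: (GRASP) → mode=GRASP action=A_GRAB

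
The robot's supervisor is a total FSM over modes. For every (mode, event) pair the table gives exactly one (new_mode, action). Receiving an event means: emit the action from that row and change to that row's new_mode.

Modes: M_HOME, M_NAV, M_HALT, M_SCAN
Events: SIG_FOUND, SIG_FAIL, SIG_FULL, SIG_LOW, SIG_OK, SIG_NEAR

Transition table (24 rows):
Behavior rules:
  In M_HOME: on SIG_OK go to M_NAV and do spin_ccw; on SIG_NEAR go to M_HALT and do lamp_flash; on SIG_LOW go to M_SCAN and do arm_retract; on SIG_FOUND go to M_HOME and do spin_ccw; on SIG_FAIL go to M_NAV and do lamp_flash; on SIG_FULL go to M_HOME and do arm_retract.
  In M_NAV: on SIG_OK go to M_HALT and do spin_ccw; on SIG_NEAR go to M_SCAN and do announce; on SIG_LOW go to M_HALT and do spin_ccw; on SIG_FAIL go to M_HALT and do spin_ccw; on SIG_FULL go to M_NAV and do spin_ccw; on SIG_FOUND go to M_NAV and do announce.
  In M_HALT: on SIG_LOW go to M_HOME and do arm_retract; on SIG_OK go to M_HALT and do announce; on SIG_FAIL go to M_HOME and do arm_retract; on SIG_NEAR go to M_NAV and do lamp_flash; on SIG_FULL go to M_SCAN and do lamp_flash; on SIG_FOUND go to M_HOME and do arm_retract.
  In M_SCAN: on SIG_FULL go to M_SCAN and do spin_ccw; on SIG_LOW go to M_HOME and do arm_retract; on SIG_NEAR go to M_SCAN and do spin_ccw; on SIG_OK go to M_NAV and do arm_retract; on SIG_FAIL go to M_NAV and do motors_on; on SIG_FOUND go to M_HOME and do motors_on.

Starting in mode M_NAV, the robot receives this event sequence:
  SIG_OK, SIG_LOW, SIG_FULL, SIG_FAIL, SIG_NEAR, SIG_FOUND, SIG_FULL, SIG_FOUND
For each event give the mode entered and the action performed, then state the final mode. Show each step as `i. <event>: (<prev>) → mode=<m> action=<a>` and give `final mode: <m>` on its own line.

final mode: M_HOME

1. SIG_OK: (M_NAV) → mode=M_HALT action=spin_ccw
2. SIG_LOW: (M_HALT) → mode=M_HOME action=arm_retract
3. SIG_FULL: (M_HOME) → mode=M_HOME action=arm_retract
4. SIG_FAIL: (M_HOME) → mode=M_NAV action=lamp_flash
5. SIG_NEAR: (M_NAV) → mode=M_SCAN action=announce
6. SIG_FOUND: (M_SCAN) → mode=M_HOME action=motors_on
7. SIG_FULL: (M_HOME) → mode=M_HOME action=arm_retract
8. SIG_FOUND: (M_HOME) → mode=M_HOME action=spin_ccw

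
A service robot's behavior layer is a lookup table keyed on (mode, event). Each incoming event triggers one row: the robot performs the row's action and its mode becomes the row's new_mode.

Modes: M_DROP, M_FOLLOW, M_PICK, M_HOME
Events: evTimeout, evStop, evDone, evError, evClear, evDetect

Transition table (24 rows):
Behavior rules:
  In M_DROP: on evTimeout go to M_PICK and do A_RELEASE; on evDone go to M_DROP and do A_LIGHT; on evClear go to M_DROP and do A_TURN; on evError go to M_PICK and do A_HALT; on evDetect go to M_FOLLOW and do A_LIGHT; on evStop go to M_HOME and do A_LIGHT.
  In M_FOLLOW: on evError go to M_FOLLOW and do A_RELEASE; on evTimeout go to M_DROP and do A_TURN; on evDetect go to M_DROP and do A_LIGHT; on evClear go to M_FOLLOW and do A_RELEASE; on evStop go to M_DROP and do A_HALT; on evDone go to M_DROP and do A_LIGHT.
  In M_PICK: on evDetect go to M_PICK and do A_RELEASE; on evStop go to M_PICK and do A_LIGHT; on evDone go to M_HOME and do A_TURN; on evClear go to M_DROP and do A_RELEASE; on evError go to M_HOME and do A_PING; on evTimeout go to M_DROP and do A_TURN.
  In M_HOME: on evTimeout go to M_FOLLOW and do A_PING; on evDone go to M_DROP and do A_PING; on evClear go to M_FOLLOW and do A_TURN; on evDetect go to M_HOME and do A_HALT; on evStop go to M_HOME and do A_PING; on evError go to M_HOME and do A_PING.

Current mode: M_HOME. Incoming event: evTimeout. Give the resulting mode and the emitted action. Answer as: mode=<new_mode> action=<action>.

mode=M_FOLLOW action=A_PING

current mode = M_HOME; filter table to that mode:
  (M_HOME, evTimeout) → (M_FOLLOW, A_PING)  ← event matches
  (M_HOME, evDone) → (M_DROP, A_PING)
  (M_HOME, evClear) → (M_FOLLOW, A_TURN)
  (M_HOME, evDetect) → (M_HOME, A_HALT)
  (M_HOME, evStop) → (M_HOME, A_PING)
  (M_HOME, evError) → (M_HOME, A_PING)
event = evTimeout selects (M_FOLLOW, A_PING)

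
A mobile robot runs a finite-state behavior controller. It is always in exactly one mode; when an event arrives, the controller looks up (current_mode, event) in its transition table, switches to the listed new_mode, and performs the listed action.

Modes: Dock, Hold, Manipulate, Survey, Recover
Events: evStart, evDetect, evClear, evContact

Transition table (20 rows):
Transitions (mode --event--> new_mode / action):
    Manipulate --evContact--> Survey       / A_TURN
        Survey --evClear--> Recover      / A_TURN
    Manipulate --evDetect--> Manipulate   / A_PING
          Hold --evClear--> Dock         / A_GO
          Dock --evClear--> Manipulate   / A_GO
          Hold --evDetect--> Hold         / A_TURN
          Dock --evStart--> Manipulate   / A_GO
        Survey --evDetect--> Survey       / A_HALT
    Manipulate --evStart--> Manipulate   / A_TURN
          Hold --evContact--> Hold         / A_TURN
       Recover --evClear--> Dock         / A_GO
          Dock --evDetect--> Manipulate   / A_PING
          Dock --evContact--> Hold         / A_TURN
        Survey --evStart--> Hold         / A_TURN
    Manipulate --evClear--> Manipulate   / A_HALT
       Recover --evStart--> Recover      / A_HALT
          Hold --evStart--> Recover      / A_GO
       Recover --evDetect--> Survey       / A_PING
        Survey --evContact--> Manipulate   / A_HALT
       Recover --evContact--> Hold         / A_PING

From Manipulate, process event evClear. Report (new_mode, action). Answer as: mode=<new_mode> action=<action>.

current mode = Manipulate; filter table to that mode:
  (Manipulate, evContact) → (Survey, A_TURN)
  (Manipulate, evDetect) → (Manipulate, A_PING)
  (Manipulate, evStart) → (Manipulate, A_TURN)
  (Manipulate, evClear) → (Manipulate, A_HALT)  ← event matches
event = evClear selects (Manipulate, A_HALT)

mode=Manipulate action=A_HALT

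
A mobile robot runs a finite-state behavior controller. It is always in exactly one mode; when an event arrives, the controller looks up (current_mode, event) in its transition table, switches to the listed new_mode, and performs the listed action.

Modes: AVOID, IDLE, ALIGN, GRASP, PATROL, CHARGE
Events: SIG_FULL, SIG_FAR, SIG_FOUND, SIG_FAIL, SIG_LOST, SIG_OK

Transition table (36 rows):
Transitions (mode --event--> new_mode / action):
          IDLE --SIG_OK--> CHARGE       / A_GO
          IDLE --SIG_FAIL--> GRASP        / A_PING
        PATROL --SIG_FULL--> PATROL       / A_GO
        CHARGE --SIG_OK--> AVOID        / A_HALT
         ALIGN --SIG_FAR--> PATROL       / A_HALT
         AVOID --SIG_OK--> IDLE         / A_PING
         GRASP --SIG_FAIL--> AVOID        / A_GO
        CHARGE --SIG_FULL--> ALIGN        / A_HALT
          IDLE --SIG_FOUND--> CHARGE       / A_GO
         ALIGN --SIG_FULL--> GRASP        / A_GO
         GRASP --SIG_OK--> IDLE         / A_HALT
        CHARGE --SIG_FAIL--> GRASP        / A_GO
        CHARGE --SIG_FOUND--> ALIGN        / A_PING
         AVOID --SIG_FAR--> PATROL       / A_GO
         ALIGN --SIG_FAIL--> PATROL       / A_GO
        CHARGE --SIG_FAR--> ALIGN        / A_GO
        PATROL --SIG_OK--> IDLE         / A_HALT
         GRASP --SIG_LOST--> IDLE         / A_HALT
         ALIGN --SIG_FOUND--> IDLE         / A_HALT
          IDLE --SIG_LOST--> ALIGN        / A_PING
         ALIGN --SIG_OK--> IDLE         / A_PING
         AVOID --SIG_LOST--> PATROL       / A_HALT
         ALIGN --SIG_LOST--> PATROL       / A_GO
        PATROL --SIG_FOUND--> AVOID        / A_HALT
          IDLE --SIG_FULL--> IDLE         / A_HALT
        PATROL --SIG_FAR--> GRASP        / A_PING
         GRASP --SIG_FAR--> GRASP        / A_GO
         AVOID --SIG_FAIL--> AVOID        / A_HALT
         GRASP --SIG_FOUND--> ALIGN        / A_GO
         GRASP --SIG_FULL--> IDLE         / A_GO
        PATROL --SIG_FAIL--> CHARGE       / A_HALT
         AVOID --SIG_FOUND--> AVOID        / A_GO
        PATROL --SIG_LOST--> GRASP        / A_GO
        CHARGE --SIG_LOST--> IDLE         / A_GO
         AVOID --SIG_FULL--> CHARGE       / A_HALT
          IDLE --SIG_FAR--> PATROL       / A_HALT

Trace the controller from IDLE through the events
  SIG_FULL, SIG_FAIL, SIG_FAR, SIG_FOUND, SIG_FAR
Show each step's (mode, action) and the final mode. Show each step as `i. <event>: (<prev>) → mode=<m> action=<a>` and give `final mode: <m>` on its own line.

final mode: PATROL

1. SIG_FULL: (IDLE) → mode=IDLE action=A_HALT
2. SIG_FAIL: (IDLE) → mode=GRASP action=A_PING
3. SIG_FAR: (GRASP) → mode=GRASP action=A_GO
4. SIG_FOUND: (GRASP) → mode=ALIGN action=A_GO
5. SIG_FAR: (ALIGN) → mode=PATROL action=A_HALT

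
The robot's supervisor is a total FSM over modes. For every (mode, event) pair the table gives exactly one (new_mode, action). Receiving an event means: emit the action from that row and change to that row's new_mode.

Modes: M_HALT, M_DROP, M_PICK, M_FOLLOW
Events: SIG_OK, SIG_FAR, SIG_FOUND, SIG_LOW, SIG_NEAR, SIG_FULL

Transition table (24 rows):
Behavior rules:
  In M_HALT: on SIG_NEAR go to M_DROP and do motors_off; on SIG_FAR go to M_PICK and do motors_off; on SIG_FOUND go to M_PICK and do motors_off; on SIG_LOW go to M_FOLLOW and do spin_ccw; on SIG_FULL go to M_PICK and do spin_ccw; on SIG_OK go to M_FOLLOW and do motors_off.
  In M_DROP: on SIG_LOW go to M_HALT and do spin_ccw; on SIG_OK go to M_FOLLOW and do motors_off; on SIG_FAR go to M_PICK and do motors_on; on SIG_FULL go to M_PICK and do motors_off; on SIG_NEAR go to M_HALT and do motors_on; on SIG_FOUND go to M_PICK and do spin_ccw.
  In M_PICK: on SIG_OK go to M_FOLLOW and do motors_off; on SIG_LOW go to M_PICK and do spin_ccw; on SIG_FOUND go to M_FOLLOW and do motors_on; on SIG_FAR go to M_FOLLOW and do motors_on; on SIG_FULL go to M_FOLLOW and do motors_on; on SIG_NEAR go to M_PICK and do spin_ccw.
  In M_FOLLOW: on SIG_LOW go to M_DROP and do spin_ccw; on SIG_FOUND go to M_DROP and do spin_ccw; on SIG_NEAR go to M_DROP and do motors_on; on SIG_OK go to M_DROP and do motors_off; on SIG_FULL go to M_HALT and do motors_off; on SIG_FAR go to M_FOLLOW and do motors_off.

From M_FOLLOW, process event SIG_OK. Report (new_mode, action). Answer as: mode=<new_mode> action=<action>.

mode=M_DROP action=motors_off

current mode = M_FOLLOW; filter table to that mode:
  (M_FOLLOW, SIG_LOW) → (M_DROP, spin_ccw)
  (M_FOLLOW, SIG_FOUND) → (M_DROP, spin_ccw)
  (M_FOLLOW, SIG_NEAR) → (M_DROP, motors_on)
  (M_FOLLOW, SIG_OK) → (M_DROP, motors_off)  ← event matches
  (M_FOLLOW, SIG_FULL) → (M_HALT, motors_off)
  (M_FOLLOW, SIG_FAR) → (M_FOLLOW, motors_off)
event = SIG_OK selects (M_DROP, motors_off)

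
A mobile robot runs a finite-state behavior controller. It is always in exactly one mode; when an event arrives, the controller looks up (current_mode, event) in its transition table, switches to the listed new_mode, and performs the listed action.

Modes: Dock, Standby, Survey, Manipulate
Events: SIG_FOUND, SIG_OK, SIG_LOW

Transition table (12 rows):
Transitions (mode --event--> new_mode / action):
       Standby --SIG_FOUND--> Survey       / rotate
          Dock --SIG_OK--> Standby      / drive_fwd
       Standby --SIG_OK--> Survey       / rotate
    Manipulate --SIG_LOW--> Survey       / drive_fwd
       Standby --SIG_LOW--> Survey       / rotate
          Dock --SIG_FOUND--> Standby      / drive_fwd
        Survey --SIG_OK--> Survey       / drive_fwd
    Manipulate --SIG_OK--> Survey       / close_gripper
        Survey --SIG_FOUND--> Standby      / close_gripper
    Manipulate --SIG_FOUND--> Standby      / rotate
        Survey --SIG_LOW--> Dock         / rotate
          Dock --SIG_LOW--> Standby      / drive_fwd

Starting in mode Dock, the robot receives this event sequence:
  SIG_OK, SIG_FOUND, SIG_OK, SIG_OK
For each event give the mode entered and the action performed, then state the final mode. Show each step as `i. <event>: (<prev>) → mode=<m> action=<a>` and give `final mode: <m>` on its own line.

final mode: Survey

1. SIG_OK: (Dock) → mode=Standby action=drive_fwd
2. SIG_FOUND: (Standby) → mode=Survey action=rotate
3. SIG_OK: (Survey) → mode=Survey action=drive_fwd
4. SIG_OK: (Survey) → mode=Survey action=drive_fwd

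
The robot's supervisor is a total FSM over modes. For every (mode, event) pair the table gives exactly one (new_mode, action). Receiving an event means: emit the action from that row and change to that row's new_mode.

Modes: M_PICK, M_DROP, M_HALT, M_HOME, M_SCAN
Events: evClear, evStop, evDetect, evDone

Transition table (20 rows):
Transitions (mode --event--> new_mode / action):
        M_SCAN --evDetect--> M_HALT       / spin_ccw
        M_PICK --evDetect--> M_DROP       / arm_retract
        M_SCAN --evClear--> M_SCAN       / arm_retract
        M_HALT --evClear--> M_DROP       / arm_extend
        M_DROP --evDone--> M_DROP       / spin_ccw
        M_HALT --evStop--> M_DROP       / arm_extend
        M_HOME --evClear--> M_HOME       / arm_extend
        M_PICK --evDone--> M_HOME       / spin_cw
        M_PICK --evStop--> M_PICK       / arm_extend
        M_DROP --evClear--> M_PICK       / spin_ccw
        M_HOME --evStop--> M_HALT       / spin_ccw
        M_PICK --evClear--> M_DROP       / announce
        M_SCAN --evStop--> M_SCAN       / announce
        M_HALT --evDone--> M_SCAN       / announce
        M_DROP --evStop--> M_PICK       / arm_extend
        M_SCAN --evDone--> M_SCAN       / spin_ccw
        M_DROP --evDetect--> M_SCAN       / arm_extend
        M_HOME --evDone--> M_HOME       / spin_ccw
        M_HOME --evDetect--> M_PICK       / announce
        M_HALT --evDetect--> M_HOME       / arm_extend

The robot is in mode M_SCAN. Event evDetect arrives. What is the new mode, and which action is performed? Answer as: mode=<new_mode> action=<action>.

mode=M_HALT action=spin_ccw

current mode = M_SCAN; filter table to that mode:
  (M_SCAN, evDetect) → (M_HALT, spin_ccw)  ← event matches
  (M_SCAN, evClear) → (M_SCAN, arm_retract)
  (M_SCAN, evStop) → (M_SCAN, announce)
  (M_SCAN, evDone) → (M_SCAN, spin_ccw)
event = evDetect selects (M_HALT, spin_ccw)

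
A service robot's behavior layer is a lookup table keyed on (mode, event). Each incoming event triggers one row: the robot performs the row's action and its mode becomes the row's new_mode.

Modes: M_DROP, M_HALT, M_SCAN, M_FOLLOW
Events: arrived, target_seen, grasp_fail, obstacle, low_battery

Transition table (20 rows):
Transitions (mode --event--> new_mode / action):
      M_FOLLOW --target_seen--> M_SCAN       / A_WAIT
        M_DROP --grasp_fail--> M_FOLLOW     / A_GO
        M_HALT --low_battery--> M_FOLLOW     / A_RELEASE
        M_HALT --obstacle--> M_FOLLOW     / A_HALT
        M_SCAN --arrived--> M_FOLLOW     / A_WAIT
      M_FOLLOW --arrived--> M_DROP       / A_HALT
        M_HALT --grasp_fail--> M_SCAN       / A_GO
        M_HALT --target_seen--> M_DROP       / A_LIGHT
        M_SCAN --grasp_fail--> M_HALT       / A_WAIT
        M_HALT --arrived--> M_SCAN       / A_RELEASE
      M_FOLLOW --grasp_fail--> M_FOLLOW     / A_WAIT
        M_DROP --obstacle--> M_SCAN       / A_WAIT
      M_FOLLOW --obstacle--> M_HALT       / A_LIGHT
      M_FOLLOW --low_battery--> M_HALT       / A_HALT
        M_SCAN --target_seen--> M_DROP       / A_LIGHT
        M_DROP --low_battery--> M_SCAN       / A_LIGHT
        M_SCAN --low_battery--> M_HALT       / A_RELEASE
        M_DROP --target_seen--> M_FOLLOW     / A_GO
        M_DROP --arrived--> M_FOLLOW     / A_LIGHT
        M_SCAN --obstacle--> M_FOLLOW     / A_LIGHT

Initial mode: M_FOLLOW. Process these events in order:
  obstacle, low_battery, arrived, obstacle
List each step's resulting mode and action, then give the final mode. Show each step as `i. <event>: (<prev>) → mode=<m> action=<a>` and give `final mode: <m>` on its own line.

final mode: M_SCAN

1. obstacle: (M_FOLLOW) → mode=M_HALT action=A_LIGHT
2. low_battery: (M_HALT) → mode=M_FOLLOW action=A_RELEASE
3. arrived: (M_FOLLOW) → mode=M_DROP action=A_HALT
4. obstacle: (M_DROP) → mode=M_SCAN action=A_WAIT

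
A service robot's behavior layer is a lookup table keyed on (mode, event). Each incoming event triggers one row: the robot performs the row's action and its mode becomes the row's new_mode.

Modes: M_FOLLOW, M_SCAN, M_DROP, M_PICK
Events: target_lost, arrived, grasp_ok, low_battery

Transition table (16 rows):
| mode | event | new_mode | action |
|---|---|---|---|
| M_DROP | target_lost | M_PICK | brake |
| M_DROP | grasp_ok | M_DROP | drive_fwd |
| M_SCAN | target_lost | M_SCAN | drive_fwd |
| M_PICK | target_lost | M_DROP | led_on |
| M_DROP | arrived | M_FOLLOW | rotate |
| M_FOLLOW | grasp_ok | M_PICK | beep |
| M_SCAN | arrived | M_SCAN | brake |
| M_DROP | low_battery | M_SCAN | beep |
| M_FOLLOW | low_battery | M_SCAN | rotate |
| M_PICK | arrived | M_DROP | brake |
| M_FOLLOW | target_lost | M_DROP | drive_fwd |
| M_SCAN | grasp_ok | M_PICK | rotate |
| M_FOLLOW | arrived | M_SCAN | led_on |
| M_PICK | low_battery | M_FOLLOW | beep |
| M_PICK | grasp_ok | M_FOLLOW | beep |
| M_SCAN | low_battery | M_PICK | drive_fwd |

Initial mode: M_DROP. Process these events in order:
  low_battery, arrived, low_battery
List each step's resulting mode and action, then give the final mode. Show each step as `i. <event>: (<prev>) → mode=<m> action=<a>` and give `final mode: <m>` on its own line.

final mode: M_PICK

1. low_battery: (M_DROP) → mode=M_SCAN action=beep
2. arrived: (M_SCAN) → mode=M_SCAN action=brake
3. low_battery: (M_SCAN) → mode=M_PICK action=drive_fwd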